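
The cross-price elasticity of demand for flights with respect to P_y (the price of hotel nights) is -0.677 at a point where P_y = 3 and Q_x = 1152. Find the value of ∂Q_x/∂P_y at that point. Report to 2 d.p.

-259.97

ε = (∂Q_x/∂P_y)·(P_y/Q_x) ⇒ ∂Q_x/∂P_y = ε·Q_x/P_y = -0.677 × 1152/3 ≈ -259.97.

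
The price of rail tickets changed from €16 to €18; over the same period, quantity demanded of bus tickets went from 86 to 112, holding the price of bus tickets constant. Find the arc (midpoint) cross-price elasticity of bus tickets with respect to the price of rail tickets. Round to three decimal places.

2.232

ΔQ_A = 112 − 86 = 26; ΔP_B = 18 − 16 = 2.
Midpoints: Q̄_A = 99.0, P̄_B = 17.00.
ε = (ΔQ_A/Q̄_A)/(ΔP_B/P̄_B) = (26/99.0)/(2/17.00) ≈ 2.232.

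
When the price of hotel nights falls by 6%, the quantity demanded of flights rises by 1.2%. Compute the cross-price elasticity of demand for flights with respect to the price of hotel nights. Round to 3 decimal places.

ε = (%ΔQ of flights) / (%ΔP of hotel nights) = (1.2%) / (-6%) ≈ -0.200.
Negative cross-price elasticity: complements.

-0.200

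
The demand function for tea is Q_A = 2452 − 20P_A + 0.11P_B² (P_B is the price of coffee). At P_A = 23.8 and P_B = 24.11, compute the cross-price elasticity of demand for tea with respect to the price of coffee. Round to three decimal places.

0.063

At P_A = 23.8 and P_B = 24.11: Q_A = 2039.942.
∂Q_A/∂P_B = 0.22P_B = 0.22(24.11) = 5.3042.
ε = (∂Q_A/∂P_B)(P_B/Q_A) = 5.3042 × (24.11/2039.942) ≈ 0.063.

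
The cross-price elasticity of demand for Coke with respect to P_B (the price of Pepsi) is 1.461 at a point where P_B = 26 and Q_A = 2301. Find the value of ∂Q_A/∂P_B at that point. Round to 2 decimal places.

ε = (∂Q_A/∂P_B)·(P_B/Q_A) ⇒ ∂Q_A/∂P_B = ε·Q_A/P_B = 1.461 × 2301/26 ≈ 129.30.

129.30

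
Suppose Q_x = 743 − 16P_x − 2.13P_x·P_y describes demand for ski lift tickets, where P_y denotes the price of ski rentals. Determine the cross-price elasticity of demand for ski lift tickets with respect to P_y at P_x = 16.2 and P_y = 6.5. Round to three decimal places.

-0.864

At P_x = 16.2 and P_y = 6.5: Q_x = 259.511.
∂Q_x/∂P_y = -2.13P_x = -2.13(16.2) = -34.5060.
ε = (∂Q_x/∂P_y)(P_y/Q_x) = -34.5060 × (6.5/259.511) ≈ -0.864.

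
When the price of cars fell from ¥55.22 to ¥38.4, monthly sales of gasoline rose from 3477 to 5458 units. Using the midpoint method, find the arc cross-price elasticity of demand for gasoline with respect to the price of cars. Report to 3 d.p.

ΔQ_A = 5458 − 3477 = 1981; ΔP_B = 38.4 − 55.22 = -16.82.
Midpoints: Q̄_A = 4467.5, P̄_B = 46.81.
ε = (ΔQ_A/Q̄_A)/(ΔP_B/P̄_B) = (1981/4467.5)/(-16.82/46.81) ≈ -1.234.

-1.234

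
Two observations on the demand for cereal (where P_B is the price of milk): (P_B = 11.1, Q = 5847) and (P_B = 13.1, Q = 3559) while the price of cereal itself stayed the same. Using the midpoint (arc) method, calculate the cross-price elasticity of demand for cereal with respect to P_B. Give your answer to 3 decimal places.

ΔQ_A = 3559 − 5847 = -2288; ΔP_B = 13.1 − 11.1 = 2.
Midpoints: Q̄_A = 4703.0, P̄_B = 12.10.
ε = (ΔQ_A/Q̄_A)/(ΔP_B/P̄_B) = (-2288/4703.0)/(2/12.10) ≈ -2.943.
ε < 0: cereal and milk are complements.

-2.943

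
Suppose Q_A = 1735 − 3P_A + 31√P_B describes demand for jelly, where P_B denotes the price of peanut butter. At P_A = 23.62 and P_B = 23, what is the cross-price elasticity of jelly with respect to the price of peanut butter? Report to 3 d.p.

0.041

At P_A = 23.62 and P_B = 23: Q_A = 1812.811.
∂Q_A/∂P_B = 31/(2√P_B) = 31/(2√23) = 3.2320.
ε = (∂Q_A/∂P_B)(P_B/Q_A) = 3.2320 × (23/1812.811) ≈ 0.041.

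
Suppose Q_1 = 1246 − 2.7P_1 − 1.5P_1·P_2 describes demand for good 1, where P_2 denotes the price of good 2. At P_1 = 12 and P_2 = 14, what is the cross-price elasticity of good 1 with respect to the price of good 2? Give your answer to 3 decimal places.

-0.262

At P_1 = 12 and P_2 = 14: Q_1 = 961.6.
∂Q_1/∂P_2 = -1.5P_1 = -1.5(12) = -18.0000.
ε = (∂Q_1/∂P_2)(P_2/Q_1) = -18.0000 × (14/961.6) ≈ -0.262.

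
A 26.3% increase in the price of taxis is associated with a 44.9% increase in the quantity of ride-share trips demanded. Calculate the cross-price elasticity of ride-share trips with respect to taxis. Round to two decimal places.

1.71

ε = (%ΔQ of ride-share trips) / (%ΔP of taxis) = (44.9%) / (26.3%) ≈ 1.71.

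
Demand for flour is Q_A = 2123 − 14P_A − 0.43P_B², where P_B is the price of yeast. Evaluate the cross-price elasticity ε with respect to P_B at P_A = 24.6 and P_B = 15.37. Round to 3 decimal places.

At P_A = 24.6 and P_B = 15.37: Q_A = 1677.018.
∂Q_A/∂P_B = -0.86P_B = -0.86(15.37) = -13.2182.
ε = (∂Q_A/∂P_B)(P_B/Q_A) = -13.2182 × (15.37/1677.018) ≈ -0.121.
ε < 0: complements.

-0.121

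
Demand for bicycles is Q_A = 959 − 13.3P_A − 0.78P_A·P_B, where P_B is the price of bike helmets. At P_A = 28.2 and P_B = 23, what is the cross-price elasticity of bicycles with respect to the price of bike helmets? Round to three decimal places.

At P_A = 28.2 and P_B = 23: Q_A = 78.032.
∂Q_A/∂P_B = -0.78P_A = -0.78(28.2) = -21.9960.
ε = (∂Q_A/∂P_B)(P_B/Q_A) = -21.9960 × (23/78.032) ≈ -6.483.

-6.483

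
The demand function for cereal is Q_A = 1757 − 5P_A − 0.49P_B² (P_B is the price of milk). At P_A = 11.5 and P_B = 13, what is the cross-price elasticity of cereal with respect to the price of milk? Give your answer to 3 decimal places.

-0.102

At P_A = 11.5 and P_B = 13: Q_A = 1616.69.
∂Q_A/∂P_B = -0.98P_B = -0.98(13) = -12.7400.
ε = (∂Q_A/∂P_B)(P_B/Q_A) = -12.7400 × (13/1616.69) ≈ -0.102.
ε < 0: complements.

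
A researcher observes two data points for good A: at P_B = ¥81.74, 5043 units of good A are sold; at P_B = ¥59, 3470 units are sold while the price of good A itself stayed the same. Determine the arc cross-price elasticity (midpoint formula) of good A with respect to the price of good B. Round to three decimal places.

ΔQ_A = 3470 − 5043 = -1573; ΔP_B = 59 − 81.74 = -22.74.
Midpoints: Q̄_A = 4256.5, P̄_B = 70.37.
ε = (ΔQ_A/Q̄_A)/(ΔP_B/P̄_B) = (-1573/4256.5)/(-22.74/70.37) ≈ 1.144.

1.144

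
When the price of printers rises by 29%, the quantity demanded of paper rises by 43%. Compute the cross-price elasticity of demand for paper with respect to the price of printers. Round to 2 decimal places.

1.48

ε = (%ΔQ of paper) / (%ΔP of printers) = (43%) / (29%) ≈ 1.48.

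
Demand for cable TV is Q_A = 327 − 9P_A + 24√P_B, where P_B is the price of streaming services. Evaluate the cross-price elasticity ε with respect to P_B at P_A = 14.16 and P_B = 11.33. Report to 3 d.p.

At P_A = 14.16 and P_B = 11.33: Q_A = 280.344.
∂Q_A/∂P_B = 24/(2√P_B) = 24/(2√11.33) = 3.5651.
ε = (∂Q_A/∂P_B)(P_B/Q_A) = 3.5651 × (11.33/280.344) ≈ 0.144.
ε > 0: substitutes.

0.144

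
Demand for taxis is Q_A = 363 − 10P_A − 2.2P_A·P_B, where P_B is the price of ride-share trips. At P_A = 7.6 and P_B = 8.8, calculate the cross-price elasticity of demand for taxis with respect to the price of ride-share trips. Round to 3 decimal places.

At P_A = 7.6 and P_B = 8.8: Q_A = 139.864.
∂Q_A/∂P_B = -2.2P_A = -2.2(7.6) = -16.7200.
ε = (∂Q_A/∂P_B)(P_B/Q_A) = -16.7200 × (8.8/139.864) ≈ -1.052.

-1.052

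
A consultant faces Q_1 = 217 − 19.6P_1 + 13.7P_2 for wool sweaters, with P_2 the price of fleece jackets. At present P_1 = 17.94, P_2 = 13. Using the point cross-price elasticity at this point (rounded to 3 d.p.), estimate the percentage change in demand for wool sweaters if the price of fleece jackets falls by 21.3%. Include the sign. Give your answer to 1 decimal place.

At P_1 = 17.94, P_2 = 13: Q_1 = 43.476.
∂Q_1/∂P_2 = 13.7.
ε = (∂Q_1/∂P_2)(P_2/Q_1) = 13.7000 × 13/43.476 ≈ 4.097.
%ΔQ_1 ≈ ε × %ΔP_2 = 4.097 × (-21.3%) = -87.3%.

-87.3%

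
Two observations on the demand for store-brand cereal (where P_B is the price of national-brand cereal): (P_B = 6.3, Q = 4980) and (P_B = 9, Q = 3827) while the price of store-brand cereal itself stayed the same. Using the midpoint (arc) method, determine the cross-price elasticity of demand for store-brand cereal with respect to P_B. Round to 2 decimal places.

ΔQ_A = 3827 − 4980 = -1153; ΔP_B = 9 − 6.3 = 2.7.
Midpoints: Q̄_A = 4403.5, P̄_B = 7.65.
ε = (ΔQ_A/Q̄_A)/(ΔP_B/P̄_B) = (-1153/4403.5)/(2.7/7.65) ≈ -0.74.

-0.74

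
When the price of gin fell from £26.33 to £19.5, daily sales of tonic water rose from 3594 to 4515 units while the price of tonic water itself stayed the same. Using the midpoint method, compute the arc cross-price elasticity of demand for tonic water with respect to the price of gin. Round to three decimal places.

-0.762

ΔQ_A = 4515 − 3594 = 921; ΔP_B = 19.5 − 26.33 = -6.83.
Midpoints: Q̄_A = 4054.5, P̄_B = 22.91.
ε = (ΔQ_A/Q̄_A)/(ΔP_B/P̄_B) = (921/4054.5)/(-6.83/22.91) ≈ -0.762.
ε < 0: tonic water and gin are complements.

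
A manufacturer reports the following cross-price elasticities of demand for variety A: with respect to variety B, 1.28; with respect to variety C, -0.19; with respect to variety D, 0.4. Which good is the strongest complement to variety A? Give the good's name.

Complements have ε < 0. The most negative value is -0.19 (variety C).

variety C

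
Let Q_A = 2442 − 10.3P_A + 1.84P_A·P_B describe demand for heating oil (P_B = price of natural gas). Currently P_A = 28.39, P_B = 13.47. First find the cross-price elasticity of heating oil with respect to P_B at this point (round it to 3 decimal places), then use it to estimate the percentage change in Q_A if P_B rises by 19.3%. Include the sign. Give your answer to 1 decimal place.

4.8%

At P_A = 28.39, P_B = 13.47: Q_A = 2853.223.
∂Q_A/∂P_B = 1.84P_A = 52.2376.
ε = (∂Q_A/∂P_B)(P_B/Q_A) = 52.2376 × 13.47/2853.223 ≈ 0.247.
%ΔQ_A ≈ ε × %ΔP_B = 0.247 × (19.3%) = 4.8%.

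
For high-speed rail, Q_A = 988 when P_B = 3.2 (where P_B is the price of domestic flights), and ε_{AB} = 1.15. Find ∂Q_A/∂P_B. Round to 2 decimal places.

ε = (∂Q_A/∂P_B)·(P_B/Q_A) ⇒ ∂Q_A/∂P_B = ε·Q_A/P_B = 1.15 × 988/3.2 ≈ 355.06.

355.06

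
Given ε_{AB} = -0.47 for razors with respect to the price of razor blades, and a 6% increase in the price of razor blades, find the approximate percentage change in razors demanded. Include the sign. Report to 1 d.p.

-2.8%

%ΔQ ≈ ε × %ΔP of razor blades = -0.47 × (6%) = -2.8%.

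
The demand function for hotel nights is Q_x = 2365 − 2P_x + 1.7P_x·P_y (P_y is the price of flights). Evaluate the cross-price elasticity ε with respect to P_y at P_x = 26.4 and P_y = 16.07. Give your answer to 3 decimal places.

At P_x = 26.4 and P_y = 16.07: Q_x = 3033.422.
∂Q_x/∂P_y = 1.7P_x = 1.7(26.4) = 44.8800.
ε = (∂Q_x/∂P_y)(P_y/Q_x) = 44.8800 × (16.07/3033.422) ≈ 0.238.

0.238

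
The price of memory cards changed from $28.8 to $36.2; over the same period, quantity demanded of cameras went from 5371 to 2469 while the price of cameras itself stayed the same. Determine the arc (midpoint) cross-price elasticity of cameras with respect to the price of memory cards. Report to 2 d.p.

-3.25

ΔQ_A = 2469 − 5371 = -2902; ΔP_B = 36.2 − 28.8 = 7.4.
Midpoints: Q̄_A = 3920.0, P̄_B = 32.50.
ε = (ΔQ_A/Q̄_A)/(ΔP_B/P̄_B) = (-2902/3920.0)/(7.4/32.50) ≈ -3.25.
ε < 0: cameras and memory cards are complements.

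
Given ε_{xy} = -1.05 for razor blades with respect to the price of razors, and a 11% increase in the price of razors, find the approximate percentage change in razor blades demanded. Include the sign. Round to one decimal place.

%ΔQ ≈ ε × %ΔP of razors = -1.05 × (11%) = -11.6%.

-11.6%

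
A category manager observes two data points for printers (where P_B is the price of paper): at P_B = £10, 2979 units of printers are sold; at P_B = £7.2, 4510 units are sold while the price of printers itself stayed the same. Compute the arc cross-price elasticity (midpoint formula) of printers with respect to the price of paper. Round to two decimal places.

ΔQ_A = 4510 − 2979 = 1531; ΔP_B = 7.2 − 10 = -2.8.
Midpoints: Q̄_A = 3744.5, P̄_B = 8.60.
ε = (ΔQ_A/Q̄_A)/(ΔP_B/P̄_B) = (1531/3744.5)/(-2.8/8.60) ≈ -1.26.
ε < 0: printers and paper are complements.

-1.26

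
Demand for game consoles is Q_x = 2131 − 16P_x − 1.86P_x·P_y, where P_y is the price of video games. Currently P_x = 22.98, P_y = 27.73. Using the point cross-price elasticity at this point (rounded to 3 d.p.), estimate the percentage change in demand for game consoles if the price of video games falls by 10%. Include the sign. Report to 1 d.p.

20.5%

At P_x = 22.98, P_y = 27.73: Q_x = 578.062.
∂Q_x/∂P_y = -1.86P_x = -42.7428.
ε = (∂Q_x/∂P_y)(P_y/Q_x) = -42.7428 × 27.73/578.062 ≈ -2.050.
%ΔQ_x ≈ ε × %ΔP_y = -2.050 × (-10%) = 20.5%.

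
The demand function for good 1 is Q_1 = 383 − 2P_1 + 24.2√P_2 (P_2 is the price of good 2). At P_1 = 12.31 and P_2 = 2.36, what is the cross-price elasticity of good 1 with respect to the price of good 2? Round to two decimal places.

At P_1 = 12.31 and P_2 = 2.36: Q_1 = 395.557.
∂Q_1/∂P_2 = 24.2/(2√P_2) = 24.2/(2√2.36) = 7.8764.
ε = (∂Q_1/∂P_2)(P_2/Q_1) = 7.8764 × (2.36/395.557) ≈ 0.05.
ε > 0: substitutes.

0.05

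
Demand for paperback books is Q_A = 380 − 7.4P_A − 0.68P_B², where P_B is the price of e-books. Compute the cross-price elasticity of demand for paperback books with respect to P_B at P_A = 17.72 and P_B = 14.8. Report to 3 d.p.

At P_A = 17.72 and P_B = 14.8: Q_A = 99.925.
∂Q_A/∂P_B = -1.36P_B = -1.36(14.8) = -20.1280.
ε = (∂Q_A/∂P_B)(P_B/Q_A) = -20.1280 × (14.8/99.925) ≈ -2.981.
ε < 0: complements.

-2.981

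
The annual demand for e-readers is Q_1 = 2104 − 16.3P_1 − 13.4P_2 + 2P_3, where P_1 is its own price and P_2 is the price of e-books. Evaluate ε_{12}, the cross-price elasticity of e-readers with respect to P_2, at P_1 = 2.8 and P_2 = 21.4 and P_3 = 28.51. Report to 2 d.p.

-0.16

At P_1 = 2.8 and P_2 = 21.4 and P_3 = 28.51: Q_1 = 1828.62.
∂Q_1/∂P_2 = -13.4.
ε = (∂Q_1/∂P_2)(P_2/Q_1) = -13.4 × (21.4/1828.62) ≈ -0.16.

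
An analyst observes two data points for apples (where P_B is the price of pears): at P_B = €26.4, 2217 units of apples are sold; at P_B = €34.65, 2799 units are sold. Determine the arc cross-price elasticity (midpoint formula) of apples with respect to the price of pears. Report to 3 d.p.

ΔQ_A = 2799 − 2217 = 582; ΔP_B = 34.65 − 26.4 = 8.25.
Midpoints: Q̄_A = 2508.0, P̄_B = 30.52.
ε = (ΔQ_A/Q̄_A)/(ΔP_B/P̄_B) = (582/2508.0)/(8.25/30.52) ≈ 0.859.
ε > 0: apples and pears are substitutes.

0.859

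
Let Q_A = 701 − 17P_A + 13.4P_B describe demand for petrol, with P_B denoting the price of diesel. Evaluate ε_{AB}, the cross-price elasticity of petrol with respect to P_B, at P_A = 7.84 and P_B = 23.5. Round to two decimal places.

0.36

At P_A = 7.84 and P_B = 23.5: Q_A = 882.62.
∂Q_A/∂P_B = 13.4.
ε = (∂Q_A/∂P_B)(P_B/Q_A) = 13.4 × (23.5/882.62) ≈ 0.36.
Since ε > 0, petrol and diesel are substitutes.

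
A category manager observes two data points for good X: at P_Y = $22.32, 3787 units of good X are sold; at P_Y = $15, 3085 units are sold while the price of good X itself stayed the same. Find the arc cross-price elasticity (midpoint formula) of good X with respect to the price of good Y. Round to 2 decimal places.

0.52

ΔQ_X = 3085 − 3787 = -702; ΔP_Y = 15 − 22.32 = -7.32.
Midpoints: Q̄_X = 3436.0, P̄_Y = 18.66.
ε = (ΔQ_X/Q̄_X)/(ΔP_Y/P̄_Y) = (-702/3436.0)/(-7.32/18.66) ≈ 0.52.
ε > 0: good X and good Y are substitutes.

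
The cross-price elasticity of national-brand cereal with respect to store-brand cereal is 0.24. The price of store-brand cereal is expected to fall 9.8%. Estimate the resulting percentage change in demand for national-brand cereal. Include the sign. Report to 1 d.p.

%ΔQ ≈ ε × %ΔP of store-brand cereal = 0.24 × (-9.8%) = -2.4%.
Demand for national-brand cereal falls by about 2.4%.

-2.4%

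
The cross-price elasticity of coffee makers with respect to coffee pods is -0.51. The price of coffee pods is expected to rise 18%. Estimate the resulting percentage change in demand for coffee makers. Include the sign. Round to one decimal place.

-9.2%

%ΔQ ≈ ε × %ΔP of coffee pods = -0.51 × (18%) = -9.2%.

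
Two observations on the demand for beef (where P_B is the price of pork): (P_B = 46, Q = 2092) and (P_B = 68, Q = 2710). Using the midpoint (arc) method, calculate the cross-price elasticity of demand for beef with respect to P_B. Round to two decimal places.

ΔQ_A = 2710 − 2092 = 618; ΔP_B = 68 − 46 = 22.
Midpoints: Q̄_A = 2401.0, P̄_B = 57.00.
ε = (ΔQ_A/Q̄_A)/(ΔP_B/P̄_B) = (618/2401.0)/(22/57.00) ≈ 0.67.
ε > 0: beef and pork are substitutes.

0.67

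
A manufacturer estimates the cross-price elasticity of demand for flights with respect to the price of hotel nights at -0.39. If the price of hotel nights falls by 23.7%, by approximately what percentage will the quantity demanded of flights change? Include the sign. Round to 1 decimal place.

9.2%

%ΔQ ≈ ε × %ΔP of hotel nights = -0.39 × (-23.7%) = 9.2%.
Demand for flights rises by about 9.2%.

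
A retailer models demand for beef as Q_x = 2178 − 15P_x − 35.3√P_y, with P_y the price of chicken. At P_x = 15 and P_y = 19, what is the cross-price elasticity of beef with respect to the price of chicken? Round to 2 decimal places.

At P_x = 15 and P_y = 19: Q_x = 1799.131.
∂Q_x/∂P_y = -35.3/(2√P_y) = -35.3/(2√19) = -4.0492.
ε = (∂Q_x/∂P_y)(P_y/Q_x) = -4.0492 × (19/1799.131) ≈ -0.04.
ε < 0: complements.

-0.04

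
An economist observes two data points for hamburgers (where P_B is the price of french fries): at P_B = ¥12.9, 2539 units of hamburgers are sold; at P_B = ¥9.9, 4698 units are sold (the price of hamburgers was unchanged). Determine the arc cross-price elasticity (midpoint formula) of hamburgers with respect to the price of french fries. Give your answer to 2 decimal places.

ΔQ_A = 4698 − 2539 = 2159; ΔP_B = 9.9 − 12.9 = -3.
Midpoints: Q̄_A = 3618.5, P̄_B = 11.40.
ε = (ΔQ_A/Q̄_A)/(ΔP_B/P̄_B) = (2159/3618.5)/(-3/11.40) ≈ -2.27.

-2.27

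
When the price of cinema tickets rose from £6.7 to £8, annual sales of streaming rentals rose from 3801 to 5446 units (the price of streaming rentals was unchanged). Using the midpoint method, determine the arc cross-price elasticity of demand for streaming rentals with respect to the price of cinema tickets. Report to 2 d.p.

2.01

ΔQ_A = 5446 − 3801 = 1645; ΔP_B = 8 − 6.7 = 1.3.
Midpoints: Q̄_A = 4623.5, P̄_B = 7.35.
ε = (ΔQ_A/Q̄_A)/(ΔP_B/P̄_B) = (1645/4623.5)/(1.3/7.35) ≈ 2.01.
ε > 0: streaming rentals and cinema tickets are substitutes.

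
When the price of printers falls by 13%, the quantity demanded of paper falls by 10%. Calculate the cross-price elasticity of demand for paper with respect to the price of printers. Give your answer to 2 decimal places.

ε = (%ΔQ of paper) / (%ΔP of printers) = (-10%) / (-13%) ≈ 0.77.

0.77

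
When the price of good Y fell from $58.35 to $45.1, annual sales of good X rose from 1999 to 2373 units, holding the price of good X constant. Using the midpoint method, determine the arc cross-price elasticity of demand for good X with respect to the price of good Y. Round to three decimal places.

-0.668

ΔQ_X = 2373 − 1999 = 374; ΔP_Y = 45.1 − 58.35 = -13.25.
Midpoints: Q̄_X = 2186.0, P̄_Y = 51.73.
ε = (ΔQ_X/Q̄_X)/(ΔP_Y/P̄_Y) = (374/2186.0)/(-13.25/51.73) ≈ -0.668.
ε < 0: good X and good Y are complements.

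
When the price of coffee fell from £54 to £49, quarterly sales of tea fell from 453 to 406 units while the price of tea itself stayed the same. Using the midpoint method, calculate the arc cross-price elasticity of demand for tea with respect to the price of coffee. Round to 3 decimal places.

1.127

ΔQ_A = 406 − 453 = -47; ΔP_B = 49 − 54 = -5.
Midpoints: Q̄_A = 429.5, P̄_B = 51.50.
ε = (ΔQ_A/Q̄_A)/(ΔP_B/P̄_B) = (-47/429.5)/(-5/51.50) ≈ 1.127.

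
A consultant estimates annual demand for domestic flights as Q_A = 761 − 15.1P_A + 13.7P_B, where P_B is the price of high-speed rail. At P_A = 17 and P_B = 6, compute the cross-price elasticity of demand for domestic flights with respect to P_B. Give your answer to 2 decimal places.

0.14

At P_A = 17 and P_B = 6: Q_A = 586.5.
∂Q_A/∂P_B = 13.7.
ε = (∂Q_A/∂P_B)(P_B/Q_A) = 13.7 × (6/586.5) ≈ 0.14.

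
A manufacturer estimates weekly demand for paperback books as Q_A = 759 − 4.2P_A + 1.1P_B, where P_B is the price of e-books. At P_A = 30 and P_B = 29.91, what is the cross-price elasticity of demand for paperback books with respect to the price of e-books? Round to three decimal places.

0.049

At P_A = 30 and P_B = 29.91: Q_A = 665.901.
∂Q_A/∂P_B = 1.1.
ε = (∂Q_A/∂P_B)(P_B/Q_A) = 1.1 × (29.91/665.901) ≈ 0.049.
Since ε > 0, paperback books and e-books are substitutes.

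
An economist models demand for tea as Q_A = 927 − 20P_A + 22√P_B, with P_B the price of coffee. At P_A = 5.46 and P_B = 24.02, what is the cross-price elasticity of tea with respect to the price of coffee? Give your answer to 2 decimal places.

0.06

At P_A = 5.46 and P_B = 24.02: Q_A = 925.622.
∂Q_A/∂P_B = 22/(2√P_B) = 22/(2√24.02) = 2.2444.
ε = (∂Q_A/∂P_B)(P_B/Q_A) = 2.2444 × (24.02/925.622) ≈ 0.06.
ε > 0: substitutes.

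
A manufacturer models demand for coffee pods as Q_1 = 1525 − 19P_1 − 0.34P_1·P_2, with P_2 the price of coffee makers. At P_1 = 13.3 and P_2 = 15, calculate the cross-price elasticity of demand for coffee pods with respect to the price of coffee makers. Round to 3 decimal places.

At P_1 = 13.3 and P_2 = 15: Q_1 = 1204.47.
∂Q_1/∂P_2 = -0.34P_1 = -0.34(13.3) = -4.5220.
ε = (∂Q_1/∂P_2)(P_2/Q_1) = -4.5220 × (15/1204.47) ≈ -0.056.

-0.056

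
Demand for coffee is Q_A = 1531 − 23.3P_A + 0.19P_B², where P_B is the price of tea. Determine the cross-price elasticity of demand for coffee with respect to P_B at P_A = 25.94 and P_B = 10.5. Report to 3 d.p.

0.044

At P_A = 25.94 and P_B = 10.5: Q_A = 947.545.
∂Q_A/∂P_B = 0.38P_B = 0.38(10.5) = 3.9900.
ε = (∂Q_A/∂P_B)(P_B/Q_A) = 3.9900 × (10.5/947.545) ≈ 0.044.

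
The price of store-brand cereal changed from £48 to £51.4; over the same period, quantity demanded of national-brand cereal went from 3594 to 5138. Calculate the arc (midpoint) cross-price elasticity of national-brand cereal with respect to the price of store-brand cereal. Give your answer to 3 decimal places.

5.169

ΔQ_A = 5138 − 3594 = 1544; ΔP_B = 51.4 − 48 = 3.4.
Midpoints: Q̄_A = 4366.0, P̄_B = 49.70.
ε = (ΔQ_A/Q̄_A)/(ΔP_B/P̄_B) = (1544/4366.0)/(3.4/49.70) ≈ 5.169.
ε > 0: national-brand cereal and store-brand cereal are substitutes.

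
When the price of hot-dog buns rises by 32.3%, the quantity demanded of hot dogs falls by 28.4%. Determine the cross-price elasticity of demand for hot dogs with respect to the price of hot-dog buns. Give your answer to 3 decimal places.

ε = (%ΔQ of hot dogs) / (%ΔP of hot-dog buns) = (-28.4%) / (32.3%) ≈ -0.879.
Negative cross-price elasticity: complements.

-0.879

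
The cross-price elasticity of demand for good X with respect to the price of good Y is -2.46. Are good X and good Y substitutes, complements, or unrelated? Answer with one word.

ε = -2.46 < 0, so a higher price of good Y lowers demand for good X: complements.

complements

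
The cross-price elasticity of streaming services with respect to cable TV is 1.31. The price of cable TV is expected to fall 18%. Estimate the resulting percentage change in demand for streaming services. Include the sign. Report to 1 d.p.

-23.6%

%ΔQ ≈ ε × %ΔP of cable TV = 1.31 × (-18%) = -23.6%.
Demand for streaming services falls by about 23.6%.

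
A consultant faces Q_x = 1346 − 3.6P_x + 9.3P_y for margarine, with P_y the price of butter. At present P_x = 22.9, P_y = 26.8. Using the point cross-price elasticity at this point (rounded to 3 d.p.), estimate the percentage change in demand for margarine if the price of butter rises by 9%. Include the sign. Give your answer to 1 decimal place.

At P_x = 22.9, P_y = 26.8: Q_x = 1512.8.
∂Q_x/∂P_y = 9.3.
ε = (∂Q_x/∂P_y)(P_y/Q_x) = 9.3000 × 26.8/1512.8 ≈ 0.165.
%ΔQ_x ≈ ε × %ΔP_y = 0.165 × (9%) = 1.5%.

1.5%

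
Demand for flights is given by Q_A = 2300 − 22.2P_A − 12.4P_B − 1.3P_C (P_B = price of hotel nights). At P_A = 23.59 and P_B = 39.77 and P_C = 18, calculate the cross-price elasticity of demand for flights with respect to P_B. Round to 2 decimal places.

-0.39

At P_A = 23.59 and P_B = 39.77 and P_C = 18: Q_A = 1259.754.
∂Q_A/∂P_B = -12.4.
ε = (∂Q_A/∂P_B)(P_B/Q_A) = -12.4 × (39.77/1259.754) ≈ -0.39.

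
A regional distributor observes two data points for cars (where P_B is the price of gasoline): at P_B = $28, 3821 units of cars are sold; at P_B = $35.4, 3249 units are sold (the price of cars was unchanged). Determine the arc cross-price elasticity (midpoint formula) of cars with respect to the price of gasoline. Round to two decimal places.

-0.69

ΔQ_A = 3249 − 3821 = -572; ΔP_B = 35.4 − 28 = 7.4.
Midpoints: Q̄_A = 3535.0, P̄_B = 31.70.
ε = (ΔQ_A/Q̄_A)/(ΔP_B/P̄_B) = (-572/3535.0)/(7.4/31.70) ≈ -0.69.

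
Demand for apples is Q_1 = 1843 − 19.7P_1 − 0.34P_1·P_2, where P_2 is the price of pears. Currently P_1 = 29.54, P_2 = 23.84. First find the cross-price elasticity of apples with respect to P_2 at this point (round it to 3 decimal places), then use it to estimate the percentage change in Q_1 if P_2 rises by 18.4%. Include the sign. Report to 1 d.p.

At P_1 = 29.54, P_2 = 23.84: Q_1 = 1021.623.
∂Q_1/∂P_2 = -0.34P_1 = -10.0436.
ε = (∂Q_1/∂P_2)(P_2/Q_1) = -10.0436 × 23.84/1021.623 ≈ -0.234.
%ΔQ_1 ≈ ε × %ΔP_2 = -0.234 × (18.4%) = -4.3%.

-4.3%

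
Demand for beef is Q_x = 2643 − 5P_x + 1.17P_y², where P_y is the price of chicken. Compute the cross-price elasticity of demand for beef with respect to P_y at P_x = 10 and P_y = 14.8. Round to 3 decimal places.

0.180

At P_x = 10 and P_y = 14.8: Q_x = 2849.277.
∂Q_x/∂P_y = 2.34P_y = 2.34(14.8) = 34.6320.
ε = (∂Q_x/∂P_y)(P_y/Q_x) = 34.6320 × (14.8/2849.277) ≈ 0.180.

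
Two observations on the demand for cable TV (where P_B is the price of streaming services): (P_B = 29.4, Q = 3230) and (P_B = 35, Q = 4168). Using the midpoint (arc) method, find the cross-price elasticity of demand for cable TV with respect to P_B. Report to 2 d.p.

1.46

ΔQ_A = 4168 − 3230 = 938; ΔP_B = 35 − 29.4 = 5.6.
Midpoints: Q̄_A = 3699.0, P̄_B = 32.20.
ε = (ΔQ_A/Q̄_A)/(ΔP_B/P̄_B) = (938/3699.0)/(5.6/32.20) ≈ 1.46.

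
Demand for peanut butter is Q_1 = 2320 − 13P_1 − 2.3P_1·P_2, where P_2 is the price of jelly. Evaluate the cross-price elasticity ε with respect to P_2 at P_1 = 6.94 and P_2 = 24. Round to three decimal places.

At P_1 = 6.94 and P_2 = 24: Q_1 = 1846.692.
∂Q_1/∂P_2 = -2.3P_1 = -2.3(6.94) = -15.9620.
ε = (∂Q_1/∂P_2)(P_2/Q_1) = -15.9620 × (24/1846.692) ≈ -0.207.

-0.207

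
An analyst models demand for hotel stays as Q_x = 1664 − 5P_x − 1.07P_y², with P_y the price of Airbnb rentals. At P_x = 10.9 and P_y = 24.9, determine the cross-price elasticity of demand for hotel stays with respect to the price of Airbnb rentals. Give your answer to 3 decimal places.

At P_x = 10.9 and P_y = 24.9: Q_x = 946.089.
∂Q_x/∂P_y = -2.14P_y = -2.14(24.9) = -53.2860.
ε = (∂Q_x/∂P_y)(P_y/Q_x) = -53.2860 × (24.9/946.089) ≈ -1.402.

-1.402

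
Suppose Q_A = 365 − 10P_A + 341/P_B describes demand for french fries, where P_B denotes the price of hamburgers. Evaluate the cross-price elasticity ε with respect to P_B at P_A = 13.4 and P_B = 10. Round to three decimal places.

-0.129

At P_A = 13.4 and P_B = 10: Q_A = 265.1.
∂Q_A/∂P_B = −341/P_B² = -3.4100.
ε = (∂Q_A/∂P_B)(P_B/Q_A) = -3.4100 × (10/265.1) ≈ -0.129.
ε < 0: complements.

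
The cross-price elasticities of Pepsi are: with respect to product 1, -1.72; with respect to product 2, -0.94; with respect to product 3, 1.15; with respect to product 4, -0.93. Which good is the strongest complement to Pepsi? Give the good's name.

Complements have ε < 0. The most negative value is -1.72 (product 1).

product 1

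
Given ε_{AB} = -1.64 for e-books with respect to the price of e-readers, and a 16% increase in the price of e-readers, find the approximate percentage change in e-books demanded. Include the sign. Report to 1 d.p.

-26.2%

%ΔQ ≈ ε × %ΔP of e-readers = -1.64 × (16%) = -26.2%.
Demand for e-books falls by about 26.2%.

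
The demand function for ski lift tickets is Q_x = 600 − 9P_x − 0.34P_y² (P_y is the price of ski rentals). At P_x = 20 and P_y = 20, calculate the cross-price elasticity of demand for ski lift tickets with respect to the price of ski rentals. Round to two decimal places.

At P_x = 20 and P_y = 20: Q_x = 284.
∂Q_x/∂P_y = -0.68P_y = -0.68(20) = -13.6000.
ε = (∂Q_x/∂P_y)(P_y/Q_x) = -13.6000 × (20/284) ≈ -0.96.
ε < 0: complements.

-0.96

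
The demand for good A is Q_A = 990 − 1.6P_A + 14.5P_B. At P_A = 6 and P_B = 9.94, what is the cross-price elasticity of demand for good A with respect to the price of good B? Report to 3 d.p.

At P_A = 6 and P_B = 9.94: Q_A = 1124.53.
∂Q_A/∂P_B = 14.5.
ε = (∂Q_A/∂P_B)(P_B/Q_A) = 14.5 × (9.94/1124.53) ≈ 0.128.

0.128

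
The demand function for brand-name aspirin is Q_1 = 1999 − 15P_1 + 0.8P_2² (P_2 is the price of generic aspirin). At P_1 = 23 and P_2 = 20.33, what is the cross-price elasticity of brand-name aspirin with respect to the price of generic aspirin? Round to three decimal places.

0.333

At P_1 = 23 and P_2 = 20.33: Q_1 = 1984.647.
∂Q_1/∂P_2 = 1.6P_2 = 1.6(20.33) = 32.5280.
ε = (∂Q_1/∂P_2)(P_2/Q_1) = 32.5280 × (20.33/1984.647) ≈ 0.333.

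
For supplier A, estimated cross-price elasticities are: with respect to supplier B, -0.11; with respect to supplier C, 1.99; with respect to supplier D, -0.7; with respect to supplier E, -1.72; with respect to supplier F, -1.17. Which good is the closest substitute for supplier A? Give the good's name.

supplier C

Substitutes have ε > 0. Among the positive values, 1.99 (supplier C) is largest.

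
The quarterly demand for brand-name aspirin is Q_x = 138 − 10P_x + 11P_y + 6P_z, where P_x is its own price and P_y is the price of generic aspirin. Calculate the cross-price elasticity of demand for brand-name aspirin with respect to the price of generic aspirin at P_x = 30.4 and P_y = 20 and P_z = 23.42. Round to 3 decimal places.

1.131

At P_x = 30.4 and P_y = 20 and P_z = 23.42: Q_x = 194.52.
∂Q_x/∂P_y = 11.
ε = (∂Q_x/∂P_y)(P_y/Q_x) = 11 × (20/194.52) ≈ 1.131.
Since ε > 0, brand-name aspirin and generic aspirin are substitutes.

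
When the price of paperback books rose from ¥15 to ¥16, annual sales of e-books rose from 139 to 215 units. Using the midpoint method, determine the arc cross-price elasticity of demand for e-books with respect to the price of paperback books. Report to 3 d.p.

ΔQ_A = 215 − 139 = 76; ΔP_B = 16 − 15 = 1.
Midpoints: Q̄_A = 177.0, P̄_B = 15.50.
ε = (ΔQ_A/Q̄_A)/(ΔP_B/P̄_B) = (76/177.0)/(1/15.50) ≈ 6.655.

6.655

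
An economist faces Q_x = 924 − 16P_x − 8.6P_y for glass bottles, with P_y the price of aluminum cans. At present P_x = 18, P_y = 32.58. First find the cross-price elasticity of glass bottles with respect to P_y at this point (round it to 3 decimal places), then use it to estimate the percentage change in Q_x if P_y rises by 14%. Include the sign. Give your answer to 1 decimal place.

At P_x = 18, P_y = 32.58: Q_x = 355.812.
∂Q_x/∂P_y = -8.6.
ε = (∂Q_x/∂P_y)(P_y/Q_x) = -8.6000 × 32.58/355.812 ≈ -0.787.
%ΔQ_x ≈ ε × %ΔP_y = -0.787 × (14%) = -11.0%.

-11.0%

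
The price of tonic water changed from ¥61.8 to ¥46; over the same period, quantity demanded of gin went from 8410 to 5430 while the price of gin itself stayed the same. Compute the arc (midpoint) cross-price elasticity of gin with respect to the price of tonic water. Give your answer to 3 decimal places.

ΔQ_A = 5430 − 8410 = -2980; ΔP_B = 46 − 61.8 = -15.8.
Midpoints: Q̄_A = 6920.0, P̄_B = 53.90.
ε = (ΔQ_A/Q̄_A)/(ΔP_B/P̄_B) = (-2980/6920.0)/(-15.8/53.90) ≈ 1.469.

1.469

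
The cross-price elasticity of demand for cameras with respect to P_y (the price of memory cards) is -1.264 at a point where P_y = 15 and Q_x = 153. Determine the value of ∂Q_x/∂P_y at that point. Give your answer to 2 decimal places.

ε = (∂Q_x/∂P_y)·(P_y/Q_x) ⇒ ∂Q_x/∂P_y = ε·Q_x/P_y = -1.264 × 153/15 ≈ -12.89.

-12.89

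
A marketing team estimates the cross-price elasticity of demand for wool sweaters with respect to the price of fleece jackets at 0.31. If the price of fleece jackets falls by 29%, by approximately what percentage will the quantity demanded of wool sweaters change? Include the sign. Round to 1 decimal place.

%ΔQ ≈ ε × %ΔP of fleece jackets = 0.31 × (-29%) = -9.0%.
Demand for wool sweaters falls by about 9.0%.

-9.0%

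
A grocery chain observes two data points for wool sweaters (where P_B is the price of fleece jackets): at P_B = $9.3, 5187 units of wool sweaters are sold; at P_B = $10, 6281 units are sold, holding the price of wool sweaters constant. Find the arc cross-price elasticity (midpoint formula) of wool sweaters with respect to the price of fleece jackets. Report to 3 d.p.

2.630

ΔQ_A = 6281 − 5187 = 1094; ΔP_B = 10 − 9.3 = 0.7.
Midpoints: Q̄_A = 5734.0, P̄_B = 9.65.
ε = (ΔQ_A/Q̄_A)/(ΔP_B/P̄_B) = (1094/5734.0)/(0.7/9.65) ≈ 2.630.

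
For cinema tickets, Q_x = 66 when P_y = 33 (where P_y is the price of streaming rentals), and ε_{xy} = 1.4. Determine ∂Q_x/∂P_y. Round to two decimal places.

ε = (∂Q_x/∂P_y)·(P_y/Q_x) ⇒ ∂Q_x/∂P_y = ε·Q_x/P_y = 1.4 × 66/33 ≈ 2.80.

2.80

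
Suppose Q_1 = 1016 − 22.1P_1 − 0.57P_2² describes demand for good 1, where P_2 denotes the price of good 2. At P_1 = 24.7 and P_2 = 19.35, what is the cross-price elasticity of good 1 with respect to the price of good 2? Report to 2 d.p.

-1.66

At P_1 = 24.7 and P_2 = 19.35: Q_1 = 256.709.
∂Q_1/∂P_2 = -1.14P_2 = -1.14(19.35) = -22.0590.
ε = (∂Q_1/∂P_2)(P_2/Q_1) = -22.0590 × (19.35/256.709) ≈ -1.66.
ε < 0: complements.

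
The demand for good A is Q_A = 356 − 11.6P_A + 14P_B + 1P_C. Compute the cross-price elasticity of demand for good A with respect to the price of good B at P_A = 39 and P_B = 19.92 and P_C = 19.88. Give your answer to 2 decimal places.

1.38

At P_A = 39 and P_B = 19.92 and P_C = 19.88: Q_A = 202.36.
∂Q_A/∂P_B = 14.
ε = (∂Q_A/∂P_B)(P_B/Q_A) = 14 × (19.92/202.36) ≈ 1.38.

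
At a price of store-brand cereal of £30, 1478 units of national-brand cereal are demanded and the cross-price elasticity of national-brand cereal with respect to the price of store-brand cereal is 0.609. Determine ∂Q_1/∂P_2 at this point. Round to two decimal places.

ε = (∂Q_1/∂P_2)·(P_2/Q_1) ⇒ ∂Q_1/∂P_2 = ε·Q_1/P_2 = 0.609 × 1478/30 ≈ 30.00.

30.00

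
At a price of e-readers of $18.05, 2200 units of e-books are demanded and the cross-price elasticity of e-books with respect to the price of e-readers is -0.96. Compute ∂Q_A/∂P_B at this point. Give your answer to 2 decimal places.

ε = (∂Q_A/∂P_B)·(P_B/Q_A) ⇒ ∂Q_A/∂P_B = ε·Q_A/P_B = -0.96 × 2200/18.05 ≈ -117.01.

-117.01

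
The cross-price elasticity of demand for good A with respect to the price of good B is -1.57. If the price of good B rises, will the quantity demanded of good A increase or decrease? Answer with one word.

decrease

ε < 0 and the price of good B rises, so the quantity of good A moves in the opposite direction: it decreases.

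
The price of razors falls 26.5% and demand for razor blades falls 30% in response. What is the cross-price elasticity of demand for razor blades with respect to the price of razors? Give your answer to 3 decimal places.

1.132

ε = (%ΔQ of razor blades) / (%ΔP of razors) = (-30%) / (-26.5%) ≈ 1.132.
Positive cross-price elasticity: substitutes.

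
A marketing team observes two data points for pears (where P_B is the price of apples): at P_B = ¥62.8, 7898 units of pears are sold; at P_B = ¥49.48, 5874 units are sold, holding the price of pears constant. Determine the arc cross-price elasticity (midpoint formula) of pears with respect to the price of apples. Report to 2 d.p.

ΔQ_A = 5874 − 7898 = -2024; ΔP_B = 49.48 − 62.8 = -13.32.
Midpoints: Q̄_A = 6886.0, P̄_B = 56.14.
ε = (ΔQ_A/Q̄_A)/(ΔP_B/P̄_B) = (-2024/6886.0)/(-13.32/56.14) ≈ 1.24.

1.24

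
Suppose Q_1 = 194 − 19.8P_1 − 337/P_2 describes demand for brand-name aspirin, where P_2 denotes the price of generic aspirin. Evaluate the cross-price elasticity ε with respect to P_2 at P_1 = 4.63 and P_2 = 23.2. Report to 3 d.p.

At P_1 = 4.63 and P_2 = 23.2: Q_1 = 87.800.
∂Q_1/∂P_2 = 337/P_2² = 0.6261.
ε = (∂Q_1/∂P_2)(P_2/Q_1) = 0.6261 × (23.2/87.800) ≈ 0.165.

0.165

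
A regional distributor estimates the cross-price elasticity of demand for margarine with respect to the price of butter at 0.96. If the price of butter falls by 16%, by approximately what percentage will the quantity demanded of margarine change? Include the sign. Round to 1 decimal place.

-15.4%

%ΔQ ≈ ε × %ΔP of butter = 0.96 × (-16%) = -15.4%.
Demand for margarine falls by about 15.4%.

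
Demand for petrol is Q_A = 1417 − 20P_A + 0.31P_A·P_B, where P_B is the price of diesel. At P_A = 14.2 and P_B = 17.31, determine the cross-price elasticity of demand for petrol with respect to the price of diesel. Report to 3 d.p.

At P_A = 14.2 and P_B = 17.31: Q_A = 1209.199.
∂Q_A/∂P_B = 0.31P_A = 0.31(14.2) = 4.4020.
ε = (∂Q_A/∂P_B)(P_B/Q_A) = 4.4020 × (17.31/1209.199) ≈ 0.063.
ε > 0: substitutes.

0.063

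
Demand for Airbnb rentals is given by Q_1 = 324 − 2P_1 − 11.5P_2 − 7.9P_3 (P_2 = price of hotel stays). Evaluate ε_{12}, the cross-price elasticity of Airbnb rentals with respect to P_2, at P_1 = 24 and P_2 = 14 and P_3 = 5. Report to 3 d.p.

At P_1 = 24 and P_2 = 14 and P_3 = 5: Q_1 = 75.5.
∂Q_1/∂P_2 = -11.5.
ε = (∂Q_1/∂P_2)(P_2/Q_1) = -11.5 × (14/75.5) ≈ -2.132.

-2.132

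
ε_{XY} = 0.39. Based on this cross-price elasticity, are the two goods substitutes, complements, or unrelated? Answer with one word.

substitutes

ε = 0.39 > 0, so a higher price of good Y raises demand for good X: substitutes.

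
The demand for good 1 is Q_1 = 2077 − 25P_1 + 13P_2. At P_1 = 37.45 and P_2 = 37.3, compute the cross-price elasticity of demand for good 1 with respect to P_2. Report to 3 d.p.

0.298

At P_1 = 37.45 and P_2 = 37.3: Q_1 = 1625.65.
∂Q_1/∂P_2 = 13.
ε = (∂Q_1/∂P_2)(P_2/Q_1) = 13 × (37.3/1625.65) ≈ 0.298.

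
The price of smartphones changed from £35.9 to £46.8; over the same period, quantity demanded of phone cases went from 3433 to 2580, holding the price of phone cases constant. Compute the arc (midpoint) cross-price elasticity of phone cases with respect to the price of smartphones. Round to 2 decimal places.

-1.08

ΔQ_A = 2580 − 3433 = -853; ΔP_B = 46.8 − 35.9 = 10.9.
Midpoints: Q̄_A = 3006.5, P̄_B = 41.35.
ε = (ΔQ_A/Q̄_A)/(ΔP_B/P̄_B) = (-853/3006.5)/(10.9/41.35) ≈ -1.08.
ε < 0: phone cases and smartphones are complements.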